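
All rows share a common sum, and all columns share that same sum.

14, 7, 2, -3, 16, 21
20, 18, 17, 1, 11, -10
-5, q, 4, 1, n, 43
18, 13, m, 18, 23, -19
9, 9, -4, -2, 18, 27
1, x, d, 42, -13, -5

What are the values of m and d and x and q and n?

m = 4, d = 34, x = -2, q = 12, n = 2

Rows 1 and 2 both sum to 57, so that's the common total.
Column 5 has 16 + 11 + 23 + 18 − 13 = 55; the blank must be 57 − 55 = 2.
Row 3 has -5 + 4 + 1 + 2 + 43 = 45; the blank must be 57 − 45 = 12.
Column 2 has 7 + 18 + 12 + 13 + 9 = 59; the blank must be 57 − 59 = -2.
Row 4 has 18 + 13 + 18 + 23 − 19 = 53; the blank must be 57 − 53 = 4.
Row 6 has 1 − 2 + 42 − 13 − 5 = 23; the blank must be 57 − 23 = 34.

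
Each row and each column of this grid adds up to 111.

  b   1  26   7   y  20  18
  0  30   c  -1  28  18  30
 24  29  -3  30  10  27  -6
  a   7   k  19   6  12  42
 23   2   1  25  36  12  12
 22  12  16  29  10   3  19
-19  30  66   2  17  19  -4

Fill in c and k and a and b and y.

c = 6, k = -1, a = 26, b = 35, y = 4

Row 2 has 0 + 30 − 1 + 28 + 18 + 30 = 105; the blank must be 111 − 105 = 6.
Column 5 has 28 + 10 + 6 + 36 + 10 + 17 = 107; the blank must be 111 − 107 = 4.
Row 1 has 1 + 26 + 7 + 4 + 20 + 18 = 76; the blank must be 111 − 76 = 35.
Column 1 has 35 + 0 + 24 + 23 + 22 − 19 = 85; the blank must be 111 − 85 = 26.
Row 4 has 26 + 7 + 19 + 6 + 12 + 42 = 112; the blank must be 111 − 112 = -1.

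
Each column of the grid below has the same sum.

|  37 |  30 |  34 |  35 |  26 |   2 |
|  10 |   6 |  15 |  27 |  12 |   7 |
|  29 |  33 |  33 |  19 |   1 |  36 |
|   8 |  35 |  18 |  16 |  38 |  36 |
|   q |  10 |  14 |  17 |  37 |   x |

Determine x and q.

x = 33, q = 30

Columns 2 and 5 both add up to 114, so every column sums to 114.
Column 6: 2 + 7 + 36 + 36 = 81, so the missing entry is 114 − 81 = 33.
Column 1: 37 + 10 + 29 + 8 = 84, so the missing entry is 114 − 84 = 30.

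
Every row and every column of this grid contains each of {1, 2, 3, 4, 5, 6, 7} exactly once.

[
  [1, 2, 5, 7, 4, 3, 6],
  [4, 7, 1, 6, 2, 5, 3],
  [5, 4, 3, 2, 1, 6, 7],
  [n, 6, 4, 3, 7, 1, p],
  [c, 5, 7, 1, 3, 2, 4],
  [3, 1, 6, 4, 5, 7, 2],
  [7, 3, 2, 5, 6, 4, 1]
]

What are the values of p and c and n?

For row 5, column 1: row 5 already has {1, 2, 3, 4, 5, 7}; that leaves 6.
Cell (4,1): column 1 already has {1, 3, 4, 5, 6, 7} → 2.
For row 4, column 7: row 4 already has {1, 2, 3, 4, 6, 7}; that leaves 5.

p = 5, c = 6, n = 2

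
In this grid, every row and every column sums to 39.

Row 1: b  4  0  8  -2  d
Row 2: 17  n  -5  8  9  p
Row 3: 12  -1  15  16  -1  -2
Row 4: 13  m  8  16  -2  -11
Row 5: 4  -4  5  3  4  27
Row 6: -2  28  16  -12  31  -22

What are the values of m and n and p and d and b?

Column 1 has 17 + 12 + 13 + 4 − 2 = 44; the blank must be 39 − 44 = -5.
Row 4 has 13 + 8 + 16 − 2 − 11 = 24; the blank must be 39 − 24 = 15.
Column 2 has 4 − 1 + 15 − 4 + 28 = 42; the blank must be 39 − 42 = -3.
Row 2 has 17 − 3 − 5 + 8 + 9 = 26; the blank must be 39 − 26 = 13.
Row 1 has -5 + 4 + 0 + 8 − 2 = 5; the blank must be 39 − 5 = 34.

m = 15, n = -3, p = 13, d = 34, b = -5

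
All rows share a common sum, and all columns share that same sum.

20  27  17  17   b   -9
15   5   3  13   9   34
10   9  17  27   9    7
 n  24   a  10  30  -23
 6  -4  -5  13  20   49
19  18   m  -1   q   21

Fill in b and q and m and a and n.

b = 7, q = 4, m = 18, a = 29, n = 9

Rows 2 and 3 both sum to 79, so that's the common total.
The known cells in row 1 total 72, leaving 79 − 72 = 7 for the blank.
The known cells in column 5 total 75, leaving 79 − 75 = 4 for the blank.
The known cells in column 1 total 70, leaving 79 − 70 = 9 for the blank.
The known cells in row 4 total 50, leaving 79 − 50 = 29 for the blank.
The known cells in row 6 total 61, leaving 79 − 61 = 18 for the blank.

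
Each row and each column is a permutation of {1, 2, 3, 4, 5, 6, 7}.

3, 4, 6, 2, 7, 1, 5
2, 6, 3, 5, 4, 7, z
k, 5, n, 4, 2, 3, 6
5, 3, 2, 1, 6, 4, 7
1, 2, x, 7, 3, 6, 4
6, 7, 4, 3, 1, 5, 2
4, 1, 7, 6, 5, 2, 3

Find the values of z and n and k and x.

z = 1, n = 1, k = 7, x = 5

For row 2, column 7: row 2 already has {2, 3, 4, 5, 6, 7}; that leaves 1.
Cell (3,1): column 1 already has {1, 2, 3, 4, 5, 6} → 7.
Cell (5,3): row 5 already has {1, 2, 3, 4, 6, 7} → 5.
Cell (3,3): row 3 already has {2, 3, 4, 5, 6, 7} → 1.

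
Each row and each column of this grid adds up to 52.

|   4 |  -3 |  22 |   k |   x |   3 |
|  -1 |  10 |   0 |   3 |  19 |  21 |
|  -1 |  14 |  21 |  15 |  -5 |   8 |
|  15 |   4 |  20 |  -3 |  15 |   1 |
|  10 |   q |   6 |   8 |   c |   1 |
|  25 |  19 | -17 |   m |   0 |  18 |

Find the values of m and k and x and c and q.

m = 7, k = 22, x = 4, c = 19, q = 8

Row 6 has 25 + 19 − 17 + 0 + 18 = 45; the blank must be 52 − 45 = 7.
Column 4 has 3 + 15 − 3 + 8 + 7 = 30; the blank must be 52 − 30 = 22.
Row 1 has 4 − 3 + 22 + 22 + 3 = 48; the blank must be 52 − 48 = 4.
Column 5 has 4 + 19 − 5 + 15 + 0 = 33; the blank must be 52 − 33 = 19.
Row 5 has 10 + 6 + 8 + 19 + 1 = 44; the blank must be 52 − 44 = 8.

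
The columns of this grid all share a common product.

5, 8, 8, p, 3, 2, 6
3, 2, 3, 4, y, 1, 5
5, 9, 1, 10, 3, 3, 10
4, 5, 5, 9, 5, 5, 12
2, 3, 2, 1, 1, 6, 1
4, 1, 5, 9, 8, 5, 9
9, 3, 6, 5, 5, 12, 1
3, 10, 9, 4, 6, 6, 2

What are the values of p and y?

p = 1, y = 6

Columns 1 and 3 each multiply to 64800, so every column has product 64800.
Column 4: 4×10×9×1×9×5×4 = 64800, so the missing entry is 64800 ÷ 64800 = 1.
Column 5: 3×3×5×1×8×5×6 = 10800, so the missing entry is 64800 ÷ 10800 = 6.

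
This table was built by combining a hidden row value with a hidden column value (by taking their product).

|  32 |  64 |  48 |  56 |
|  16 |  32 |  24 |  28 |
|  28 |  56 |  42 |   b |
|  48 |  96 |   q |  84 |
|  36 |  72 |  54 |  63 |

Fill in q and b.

q = 72, b = 49

Each row is a constant multiple of every other row — this is a multiplication table with the headers hidden.
Row 4 is 96/64 = 3/2 times row 1, so its entry in column 3 is 48 × 3/2 = 72.
Row 3 is 56/64 = 7/8 times row 1, so its entry in column 4 is 56 × 7/8 = 49.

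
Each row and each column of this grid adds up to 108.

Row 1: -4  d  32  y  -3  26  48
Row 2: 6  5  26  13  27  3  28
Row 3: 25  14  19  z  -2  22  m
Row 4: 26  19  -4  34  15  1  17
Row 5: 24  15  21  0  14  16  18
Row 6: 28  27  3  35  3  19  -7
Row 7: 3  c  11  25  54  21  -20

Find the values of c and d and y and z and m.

c = 14, d = 14, y = -5, z = 6, m = 24

The known cells in row 7 total 94, leaving 108 − 94 = 14 for the blank.
The known cells in column 2 total 94, leaving 108 − 94 = 14 for the blank.
The known cells in row 1 total 113, leaving 108 − 113 = -5 for the blank.
The known cells in column 4 total 102, leaving 108 − 102 = 6 for the blank.
The known cells in row 3 total 84, leaving 108 − 84 = 24 for the blank.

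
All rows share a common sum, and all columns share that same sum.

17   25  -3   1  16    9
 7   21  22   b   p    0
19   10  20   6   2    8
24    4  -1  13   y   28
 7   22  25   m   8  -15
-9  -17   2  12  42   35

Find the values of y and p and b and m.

y = -3, p = 0, b = 15, m = 18

Rows 1 and 3 both sum to 65, so that's the common total.
Row 4 has 24 + 4 − 1 + 13 + 28 = 68; the blank must be 65 − 68 = -3.
Column 5 has 16 + 2 − 3 + 8 + 42 = 65; the blank must be 65 − 65 = 0.
Row 2 has 7 + 21 + 22 + 0 + 0 = 50; the blank must be 65 − 50 = 15.
Row 5 has 7 + 22 + 25 + 8 − 15 = 47; the blank must be 65 − 47 = 18.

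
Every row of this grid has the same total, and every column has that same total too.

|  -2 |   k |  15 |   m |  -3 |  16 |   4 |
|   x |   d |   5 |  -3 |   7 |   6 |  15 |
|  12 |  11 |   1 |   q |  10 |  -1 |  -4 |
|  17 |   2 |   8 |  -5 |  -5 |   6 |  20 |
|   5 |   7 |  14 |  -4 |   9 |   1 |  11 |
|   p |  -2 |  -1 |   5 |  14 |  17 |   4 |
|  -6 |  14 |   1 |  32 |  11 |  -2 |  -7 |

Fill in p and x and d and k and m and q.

Rows 4 and 5 both sum to 43, so that's the common total.
The known cells in row 3 total 29, leaving 43 − 29 = 14 for the blank.
The known cells in column 4 total 39, leaving 43 − 39 = 4 for the blank.
The known cells in row 1 total 34, leaving 43 − 34 = 9 for the blank.
The known cells in column 2 total 41, leaving 43 − 41 = 2 for the blank.
The known cells in row 6 total 37, leaving 43 − 37 = 6 for the blank.
The known cells in row 2 total 32, leaving 43 − 32 = 11 for the blank.

p = 6, x = 11, d = 2, k = 9, m = 4, q = 14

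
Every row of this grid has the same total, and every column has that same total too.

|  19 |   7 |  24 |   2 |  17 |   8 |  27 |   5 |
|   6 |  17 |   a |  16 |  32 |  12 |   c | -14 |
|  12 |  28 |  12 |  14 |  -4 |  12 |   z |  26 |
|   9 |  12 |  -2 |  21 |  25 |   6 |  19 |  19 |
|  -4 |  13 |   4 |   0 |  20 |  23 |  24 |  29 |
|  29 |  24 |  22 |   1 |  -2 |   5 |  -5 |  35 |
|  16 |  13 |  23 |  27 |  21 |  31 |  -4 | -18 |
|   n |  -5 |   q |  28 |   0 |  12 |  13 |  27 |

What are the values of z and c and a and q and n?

z = 9, c = 26, a = 14, q = 12, n = 22

Rows 1 and 4 both sum to 109, so that's the common total.
Column 1: 19 + 6 + 12 + 9 − 4 + 29 + 16 = 87, so its missing entry is 109 − 87 = 22.
Row 3: 12 + 28 + 12 + 14 − 4 + 12 + 26 = 100, so its missing entry is 109 − 100 = 9.
Row 8: 22 − 5 + 28 + 0 + 12 + 13 + 27 = 97, so its missing entry is 109 − 97 = 12.
Column 3: 24 + 12 − 2 + 4 + 22 + 23 + 12 = 95, so its missing entry is 109 − 95 = 14.
Row 2: 6 + 17 + 14 + 16 + 32 + 12 − 14 = 83, so its missing entry is 109 − 83 = 26.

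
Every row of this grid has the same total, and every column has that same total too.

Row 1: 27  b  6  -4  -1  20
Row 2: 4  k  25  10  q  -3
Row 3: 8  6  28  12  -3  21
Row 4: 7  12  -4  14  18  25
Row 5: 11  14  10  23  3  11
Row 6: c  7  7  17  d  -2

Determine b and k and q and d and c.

b = 24, k = 9, q = 27, d = 28, c = 15

Rows 3 and 4 both sum to 72, so that's the common total.
The known cells in row 1 total 48, leaving 72 − 48 = 24 for the blank.
The known cells in column 2 total 63, leaving 72 − 63 = 9 for the blank.
The known cells in row 2 total 45, leaving 72 − 45 = 27 for the blank.
The known cells in column 5 total 44, leaving 72 − 44 = 28 for the blank.
The known cells in row 6 total 57, leaving 72 − 57 = 15 for the blank.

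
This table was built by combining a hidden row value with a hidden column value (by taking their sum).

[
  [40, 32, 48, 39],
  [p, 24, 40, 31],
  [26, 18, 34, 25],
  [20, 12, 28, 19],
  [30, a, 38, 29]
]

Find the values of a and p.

a = 22, p = 32

The difference between any two rows is the same in every column — this is an addition table with the headers hidden.
Row 5 minus row 1 is 38 − 48 = -10, so its entry in column 2 is 32 + (-10) = 22.
Row 2 minus row 1 is 40 − 48 = -8, so its entry in column 1 is 40 + (-8) = 32.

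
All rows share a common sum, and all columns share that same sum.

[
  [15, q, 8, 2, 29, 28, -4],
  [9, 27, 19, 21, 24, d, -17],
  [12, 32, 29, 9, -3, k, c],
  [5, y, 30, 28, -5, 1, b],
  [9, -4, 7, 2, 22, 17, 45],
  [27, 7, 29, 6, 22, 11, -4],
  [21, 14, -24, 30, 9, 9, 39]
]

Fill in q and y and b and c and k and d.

q = 20, y = 2, b = 37, c = 2, k = 17, d = 15

Rows 5 and 6 both sum to 98, so that's the common total.
Row 1: 15 + 8 + 2 + 29 + 28 − 4 = 78, so its missing entry is 98 − 78 = 20.
Row 2: 9 + 27 + 19 + 21 + 24 − 17 = 83, so its missing entry is 98 − 83 = 15.
Column 2: 20 + 27 + 32 − 4 + 7 + 14 = 96, so its missing entry is 98 − 96 = 2.
Row 4: 5 + 2 + 30 + 28 − 5 + 1 = 61, so its missing entry is 98 − 61 = 37.
Column 7: -4 − 17 + 37 + 45 − 4 + 39 = 96, so its missing entry is 98 − 96 = 2.
Row 3: 12 + 32 + 29 + 9 − 3 + 2 = 81, so its missing entry is 98 − 81 = 17.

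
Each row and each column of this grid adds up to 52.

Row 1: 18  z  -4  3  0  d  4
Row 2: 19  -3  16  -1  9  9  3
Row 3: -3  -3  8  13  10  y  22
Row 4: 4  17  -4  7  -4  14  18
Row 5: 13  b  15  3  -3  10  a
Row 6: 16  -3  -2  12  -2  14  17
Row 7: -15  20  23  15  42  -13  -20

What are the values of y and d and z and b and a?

y = 5, d = 13, z = 18, b = 6, a = 8

Column 7 has 4 + 3 + 22 + 18 + 17 − 20 = 44; the blank must be 52 − 44 = 8.
Row 3 has -3 − 3 + 8 + 13 + 10 + 22 = 47; the blank must be 52 − 47 = 5.
Column 6 has 9 + 5 + 14 + 10 + 14 − 13 = 39; the blank must be 52 − 39 = 13.
Row 1 has 18 − 4 + 3 + 0 + 13 + 4 = 34; the blank must be 52 − 34 = 18.
Row 5 has 13 + 15 + 3 − 3 + 10 + 8 = 46; the blank must be 52 − 46 = 6.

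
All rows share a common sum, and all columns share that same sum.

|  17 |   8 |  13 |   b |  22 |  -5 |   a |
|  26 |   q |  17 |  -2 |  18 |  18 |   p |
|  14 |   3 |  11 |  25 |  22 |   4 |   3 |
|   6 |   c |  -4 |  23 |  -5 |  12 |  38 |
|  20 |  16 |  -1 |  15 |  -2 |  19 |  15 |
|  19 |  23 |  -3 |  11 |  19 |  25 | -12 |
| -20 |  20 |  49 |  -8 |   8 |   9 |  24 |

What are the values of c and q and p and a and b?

c = 12, q = 0, p = 5, a = 9, b = 18

Rows 3 and 5 both sum to 82, so that's the common total.
Row 4: 6 − 4 + 23 − 5 + 12 + 38 = 70, so its missing entry is 82 − 70 = 12.
Column 2: 8 + 3 + 12 + 16 + 23 + 20 = 82, so its missing entry is 82 − 82 = 0.
Column 4: -2 + 25 + 23 + 15 + 11 − 8 = 64, so its missing entry is 82 − 64 = 18.
Row 1: 17 + 8 + 13 + 18 + 22 − 5 = 73, so its missing entry is 82 − 73 = 9.
Row 2: 26 + 0 + 17 − 2 + 18 + 18 = 77, so its missing entry is 82 − 77 = 5.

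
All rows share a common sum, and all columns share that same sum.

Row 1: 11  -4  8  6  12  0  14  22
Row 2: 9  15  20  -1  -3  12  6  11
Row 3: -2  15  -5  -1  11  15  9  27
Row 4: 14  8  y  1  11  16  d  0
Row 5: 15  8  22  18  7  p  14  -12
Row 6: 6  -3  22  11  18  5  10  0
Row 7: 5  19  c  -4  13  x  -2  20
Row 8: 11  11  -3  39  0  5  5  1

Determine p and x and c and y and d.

Rows 1 and 2 both sum to 69, so that's the common total.
The known cells in row 5 total 72, leaving 69 − 72 = -3 for the blank.
The known cells in column 6 total 50, leaving 69 − 50 = 19 for the blank.
The known cells in row 7 total 70, leaving 69 − 70 = -1 for the blank.
The known cells in column 7 total 56, leaving 69 − 56 = 13 for the blank.
The known cells in row 4 total 63, leaving 69 − 63 = 6 for the blank.

p = -3, x = 19, c = -1, y = 6, d = 13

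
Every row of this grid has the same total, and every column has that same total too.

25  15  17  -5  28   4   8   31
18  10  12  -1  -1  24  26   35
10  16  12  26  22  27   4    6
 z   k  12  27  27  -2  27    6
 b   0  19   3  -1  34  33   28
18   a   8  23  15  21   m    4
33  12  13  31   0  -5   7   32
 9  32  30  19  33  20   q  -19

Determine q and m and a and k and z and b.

q = -1, m = 19, a = 15, k = 23, z = 3, b = 7

Rows 1 and 2 both sum to 123, so that's the common total.
Row 5: 0 + 19 + 3 − 1 + 34 + 33 + 28 = 116, so its missing entry is 123 − 116 = 7.
Column 1: 25 + 18 + 10 + 7 + 18 + 33 + 9 = 120, so its missing entry is 123 − 120 = 3.
Row 4: 3 + 12 + 27 + 27 − 2 + 27 + 6 = 100, so its missing entry is 123 − 100 = 23.
Column 2: 15 + 10 + 16 + 23 + 0 + 12 + 32 = 108, so its missing entry is 123 − 108 = 15.
Row 8: 9 + 32 + 30 + 19 + 33 + 20 − 19 = 124, so its missing entry is 123 − 124 = -1.
Row 6: 18 + 15 + 8 + 23 + 15 + 21 + 4 = 104, so its missing entry is 123 − 104 = 19.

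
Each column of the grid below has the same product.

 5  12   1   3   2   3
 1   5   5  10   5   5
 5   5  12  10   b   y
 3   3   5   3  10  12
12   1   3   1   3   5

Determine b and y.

Columns 1 and 2 each multiply to 900, so every column has product 900.
Column 5: 2×5×10×3 = 300, so the missing entry is 900 ÷ 300 = 3.
Column 6: 3×5×12×5 = 900, so the missing entry is 900 ÷ 900 = 1.

b = 3, y = 1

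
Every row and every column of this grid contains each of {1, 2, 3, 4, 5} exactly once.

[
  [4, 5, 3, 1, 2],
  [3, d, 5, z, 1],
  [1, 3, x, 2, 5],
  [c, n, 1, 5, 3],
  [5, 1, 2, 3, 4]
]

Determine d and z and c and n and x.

d = 2, z = 4, c = 2, n = 4, x = 4

For row 4, column 1: column 1 already has {1, 3, 4, 5}; that leaves 2.
For row 4, column 2: row 4 already has {1, 2, 3, 5}; that leaves 4.
For row 2, column 2: column 2 already has {1, 3, 4, 5}; that leaves 2.
For row 3, column 3: row 3 already has {1, 2, 3, 5}; that leaves 4.
At (row 2, col 4): row 2 already has {1, 2, 3, 5}, so the value is 4.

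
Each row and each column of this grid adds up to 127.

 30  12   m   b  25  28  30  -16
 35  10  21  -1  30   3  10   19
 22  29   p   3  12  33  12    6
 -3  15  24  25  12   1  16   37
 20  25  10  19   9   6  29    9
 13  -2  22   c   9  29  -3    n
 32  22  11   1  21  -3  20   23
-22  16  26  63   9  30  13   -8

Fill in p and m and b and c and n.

Column 8: -16 + 19 + 6 + 37 + 9 + 23 − 8 = 70, so its missing entry is 127 − 70 = 57.
Row 3: 22 + 29 + 3 + 12 + 33 + 12 + 6 = 117, so its missing entry is 127 − 117 = 10.
Column 3: 21 + 10 + 24 + 10 + 22 + 11 + 26 = 124, so its missing entry is 127 − 124 = 3.
Row 1: 30 + 12 + 3 + 25 + 28 + 30 − 16 = 112, so its missing entry is 127 − 112 = 15.
Row 6: 13 − 2 + 22 + 9 + 29 − 3 + 57 = 125, so its missing entry is 127 − 125 = 2.

p = 10, m = 3, b = 15, c = 2, n = 57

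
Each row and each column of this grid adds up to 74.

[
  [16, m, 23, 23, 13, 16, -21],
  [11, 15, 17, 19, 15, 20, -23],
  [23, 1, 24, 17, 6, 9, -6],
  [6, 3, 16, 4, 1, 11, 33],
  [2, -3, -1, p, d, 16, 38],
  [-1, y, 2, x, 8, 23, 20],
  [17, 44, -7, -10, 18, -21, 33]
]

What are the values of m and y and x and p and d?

The known cells in row 1 total 70, leaving 74 − 70 = 4 for the blank.
The known cells in column 5 total 61, leaving 74 − 61 = 13 for the blank.
The known cells in row 5 total 65, leaving 74 − 65 = 9 for the blank.
The known cells in column 2 total 64, leaving 74 − 64 = 10 for the blank.
The known cells in row 6 total 62, leaving 74 − 62 = 12 for the blank.

m = 4, y = 10, x = 12, p = 9, d = 13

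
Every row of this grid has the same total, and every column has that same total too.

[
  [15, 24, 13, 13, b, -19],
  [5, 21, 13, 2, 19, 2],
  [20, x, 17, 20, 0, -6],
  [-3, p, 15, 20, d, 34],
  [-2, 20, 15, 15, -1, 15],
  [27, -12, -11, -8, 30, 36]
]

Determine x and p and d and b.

Rows 2 and 5 both sum to 62, so that's the common total.
The known cells in row 1 total 46, leaving 62 − 46 = 16 for the blank.
The known cells in row 3 total 51, leaving 62 − 51 = 11 for the blank.
The known cells in column 2 total 64, leaving 62 − 64 = -2 for the blank.
The known cells in row 4 total 64, leaving 62 − 64 = -2 for the blank.

x = 11, p = -2, d = -2, b = 16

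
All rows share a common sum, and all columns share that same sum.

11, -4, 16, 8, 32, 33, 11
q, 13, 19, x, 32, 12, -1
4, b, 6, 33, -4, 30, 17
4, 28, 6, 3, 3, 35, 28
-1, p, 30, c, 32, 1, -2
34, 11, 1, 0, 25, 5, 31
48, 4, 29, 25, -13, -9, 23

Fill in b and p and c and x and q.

b = 21, p = 34, c = 13, x = 25, q = 7

Rows 1 and 4 both sum to 107, so that's the common total.
Row 3: 4 + 6 + 33 − 4 + 30 + 17 = 86, so its missing entry is 107 − 86 = 21.
Column 2: -4 + 13 + 21 + 28 + 11 + 4 = 73, so its missing entry is 107 − 73 = 34.
Row 5: -1 + 34 + 30 + 32 + 1 − 2 = 94, so its missing entry is 107 − 94 = 13.
Column 1: 11 + 4 + 4 − 1 + 34 + 48 = 100, so its missing entry is 107 − 100 = 7.
Row 2: 7 + 13 + 19 + 32 + 12 − 1 = 82, so its missing entry is 107 − 82 = 25.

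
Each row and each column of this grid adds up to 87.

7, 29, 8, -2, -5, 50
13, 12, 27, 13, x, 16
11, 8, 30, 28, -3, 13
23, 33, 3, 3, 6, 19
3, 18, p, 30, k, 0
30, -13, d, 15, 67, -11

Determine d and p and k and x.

Row 2: 13 + 12 + 27 + 13 + 16 = 81, so its missing entry is 87 − 81 = 6.
Column 5: -5 + 6 − 3 + 6 + 67 = 71, so its missing entry is 87 − 71 = 16.
Row 5: 3 + 18 + 30 + 16 + 0 = 67, so its missing entry is 87 − 67 = 20.
Row 6: 30 − 13 + 15 + 67 − 11 = 88, so its missing entry is 87 − 88 = -1.

d = -1, p = 20, k = 16, x = 6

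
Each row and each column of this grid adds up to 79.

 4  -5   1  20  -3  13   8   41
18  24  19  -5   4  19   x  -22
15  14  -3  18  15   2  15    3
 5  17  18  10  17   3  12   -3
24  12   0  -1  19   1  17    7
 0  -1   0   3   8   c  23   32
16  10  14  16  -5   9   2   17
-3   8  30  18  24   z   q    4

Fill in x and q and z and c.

Row 2: 18 + 24 + 19 − 5 + 4 + 19 − 22 = 57, so its missing entry is 79 − 57 = 22.
Column 7: 8 + 22 + 15 + 12 + 17 + 23 + 2 = 99, so its missing entry is 79 − 99 = -20.
Row 8: -3 + 8 + 30 + 18 + 24 − 20 + 4 = 61, so its missing entry is 79 − 61 = 18.
Row 6: 0 − 1 + 0 + 3 + 8 + 23 + 32 = 65, so its missing entry is 79 − 65 = 14.

x = 22, q = -20, z = 18, c = 14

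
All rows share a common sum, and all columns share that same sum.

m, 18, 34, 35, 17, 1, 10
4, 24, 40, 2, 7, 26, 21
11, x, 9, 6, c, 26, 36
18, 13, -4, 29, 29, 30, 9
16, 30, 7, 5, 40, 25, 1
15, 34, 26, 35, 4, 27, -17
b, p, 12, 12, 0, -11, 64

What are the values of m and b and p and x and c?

m = 9, b = 51, p = -4, x = 9, c = 27

Rows 2 and 4 both sum to 124, so that's the common total.
The known cells in column 5 total 97, leaving 124 − 97 = 27 for the blank.
The known cells in row 3 total 115, leaving 124 − 115 = 9 for the blank.
The known cells in row 1 total 115, leaving 124 − 115 = 9 for the blank.
The known cells in column 2 total 128, leaving 124 − 128 = -4 for the blank.
The known cells in row 7 total 73, leaving 124 − 73 = 51 for the blank.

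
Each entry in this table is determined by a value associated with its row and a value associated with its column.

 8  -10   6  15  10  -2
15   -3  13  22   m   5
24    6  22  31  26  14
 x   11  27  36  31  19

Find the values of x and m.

The difference between any two rows is the same in every column — this is an addition table with the headers hidden.
Row 4 minus row 1 is 36 − 15 = 21, so its entry in column 1 is 8 + 21 = 29.
Row 2 minus row 1 is 22 − 15 = 7, so its entry in column 5 is 10 + 7 = 17.

x = 29, m = 17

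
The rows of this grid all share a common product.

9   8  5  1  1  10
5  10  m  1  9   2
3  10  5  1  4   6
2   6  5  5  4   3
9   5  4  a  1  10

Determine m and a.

Rows 1 and 4 each multiply to 3600, so every row has product 3600.
Row 2: 5×10×1×9×2 = 900, so the missing entry is 3600 ÷ 900 = 4.
Row 5: 9×5×4×1×10 = 1800, so the missing entry is 3600 ÷ 1800 = 2.

m = 4, a = 2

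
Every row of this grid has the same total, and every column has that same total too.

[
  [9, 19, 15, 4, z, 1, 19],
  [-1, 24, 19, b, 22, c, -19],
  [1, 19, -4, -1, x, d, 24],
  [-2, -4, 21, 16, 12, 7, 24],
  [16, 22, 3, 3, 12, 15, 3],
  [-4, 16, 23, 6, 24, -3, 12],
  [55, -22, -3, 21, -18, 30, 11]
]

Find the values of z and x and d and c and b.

Rows 4 and 5 both sum to 74, so that's the common total.
The known cells in row 1 total 67, leaving 74 − 67 = 7 for the blank.
The known cells in column 5 total 59, leaving 74 − 59 = 15 for the blank.
The known cells in row 3 total 54, leaving 74 − 54 = 20 for the blank.
The known cells in column 6 total 70, leaving 74 − 70 = 4 for the blank.
The known cells in row 2 total 49, leaving 74 − 49 = 25 for the blank.

z = 7, x = 15, d = 20, c = 4, b = 25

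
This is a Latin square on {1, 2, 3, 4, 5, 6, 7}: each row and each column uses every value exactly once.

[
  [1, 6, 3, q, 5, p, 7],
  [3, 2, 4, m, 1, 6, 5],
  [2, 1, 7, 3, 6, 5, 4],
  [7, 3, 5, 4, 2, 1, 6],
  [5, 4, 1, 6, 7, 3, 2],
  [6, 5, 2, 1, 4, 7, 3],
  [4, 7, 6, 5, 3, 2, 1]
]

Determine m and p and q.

m = 7, p = 4, q = 2

For row 2, column 4: row 2 already has {1, 2, 3, 4, 5, 6}; that leaves 7.
Cell (1,4): column 4 already has {1, 3, 4, 5, 6, 7} → 2.
For row 1, column 6: row 1 already has {1, 2, 3, 5, 6, 7}; that leaves 4.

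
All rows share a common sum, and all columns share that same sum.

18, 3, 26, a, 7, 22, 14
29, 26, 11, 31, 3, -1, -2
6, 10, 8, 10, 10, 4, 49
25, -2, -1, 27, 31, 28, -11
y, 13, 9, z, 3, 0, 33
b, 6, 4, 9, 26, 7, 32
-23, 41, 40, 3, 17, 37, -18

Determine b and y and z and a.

Rows 2 and 3 both sum to 97, so that's the common total.
Row 1: 18 + 3 + 26 + 7 + 22 + 14 = 90, so its missing entry is 97 − 90 = 7.
Row 6: 6 + 4 + 9 + 26 + 7 + 32 = 84, so its missing entry is 97 − 84 = 13.
Column 1: 18 + 29 + 6 + 25 + 13 − 23 = 68, so its missing entry is 97 − 68 = 29.
Row 5: 29 + 13 + 9 + 3 + 0 + 33 = 87, so its missing entry is 97 − 87 = 10.

b = 13, y = 29, z = 10, a = 7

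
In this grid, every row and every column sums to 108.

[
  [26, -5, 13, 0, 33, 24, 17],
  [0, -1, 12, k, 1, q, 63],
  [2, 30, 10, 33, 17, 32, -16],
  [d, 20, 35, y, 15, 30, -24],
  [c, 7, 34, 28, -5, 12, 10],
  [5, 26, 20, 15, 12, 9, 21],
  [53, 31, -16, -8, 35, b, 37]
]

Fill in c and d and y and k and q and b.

Row 5 has 7 + 34 + 28 − 5 + 12 + 10 = 86; the blank must be 108 − 86 = 22.
Row 7 has 53 + 31 − 16 − 8 + 35 + 37 = 132; the blank must be 108 − 132 = -24.
Column 6 has 24 + 32 + 30 + 12 + 9 − 24 = 83; the blank must be 108 − 83 = 25.
Column 1 has 26 + 0 + 2 + 22 + 5 + 53 = 108; the blank must be 108 − 108 = 0.
Row 4 has 0 + 20 + 35 + 15 + 30 − 24 = 76; the blank must be 108 − 76 = 32.
Row 2 has 0 − 1 + 12 + 1 + 25 + 63 = 100; the blank must be 108 − 100 = 8.

c = 22, d = 0, y = 32, k = 8, q = 25, b = -24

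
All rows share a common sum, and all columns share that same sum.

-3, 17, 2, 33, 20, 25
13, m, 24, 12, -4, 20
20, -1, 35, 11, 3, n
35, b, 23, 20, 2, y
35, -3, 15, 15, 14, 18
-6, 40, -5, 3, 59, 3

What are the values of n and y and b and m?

Rows 1 and 5 both sum to 94, so that's the common total.
The known cells in row 2 total 65, leaving 94 − 65 = 29 for the blank.
The known cells in column 2 total 82, leaving 94 − 82 = 12 for the blank.
The known cells in row 3 total 68, leaving 94 − 68 = 26 for the blank.
The known cells in row 4 total 92, leaving 94 − 92 = 2 for the blank.

n = 26, y = 2, b = 12, m = 29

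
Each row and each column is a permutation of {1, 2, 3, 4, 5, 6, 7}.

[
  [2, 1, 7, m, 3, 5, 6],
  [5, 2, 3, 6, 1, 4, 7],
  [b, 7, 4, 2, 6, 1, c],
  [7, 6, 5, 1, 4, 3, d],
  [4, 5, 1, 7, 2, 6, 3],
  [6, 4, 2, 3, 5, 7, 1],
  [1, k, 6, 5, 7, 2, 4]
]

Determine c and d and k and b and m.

Cell (7,2): row 7 already has {1, 2, 4, 5, 6, 7} → 3.
At (row 1, col 4): row 1 already has {1, 2, 3, 5, 6, 7}, so the value is 4.
Cell (3,1): column 1 already has {1, 2, 4, 5, 6, 7} → 3.
For row 3, column 7: row 3 already has {1, 2, 3, 4, 6, 7}; that leaves 5.
Cell (4,7): row 4 already has {1, 3, 4, 5, 6, 7} → 2.

c = 5, d = 2, k = 3, b = 3, m = 4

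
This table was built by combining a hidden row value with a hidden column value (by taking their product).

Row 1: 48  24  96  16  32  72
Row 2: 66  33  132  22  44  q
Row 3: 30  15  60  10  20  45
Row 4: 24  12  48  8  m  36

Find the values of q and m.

Each row is a constant multiple of every other row — this is a multiplication table with the headers hidden.
Row 2 is 22/16 = 11/8 times row 1, so its entry in column 6 is 72 × 11/8 = 99.
Row 4 is 8/16 = 1/2 times row 1, so its entry in column 5 is 32 × 1/2 = 16.

q = 99, m = 16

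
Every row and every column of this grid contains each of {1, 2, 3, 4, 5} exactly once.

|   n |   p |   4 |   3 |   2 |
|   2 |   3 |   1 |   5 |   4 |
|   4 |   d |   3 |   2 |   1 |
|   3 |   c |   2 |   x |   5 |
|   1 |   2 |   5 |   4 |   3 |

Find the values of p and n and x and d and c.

p = 1, n = 5, x = 1, d = 5, c = 4

At (row 3, col 2): row 3 already has {1, 2, 3, 4}, so the value is 5.
For row 1, column 1: column 1 already has {1, 2, 3, 4}; that leaves 5.
At (row 1, col 2): row 1 already has {2, 3, 4, 5}, so the value is 1.
For row 4, column 2: column 2 already has {1, 2, 3, 5}; that leaves 4.
Cell (4,4): row 4 already has {2, 3, 4, 5} → 1.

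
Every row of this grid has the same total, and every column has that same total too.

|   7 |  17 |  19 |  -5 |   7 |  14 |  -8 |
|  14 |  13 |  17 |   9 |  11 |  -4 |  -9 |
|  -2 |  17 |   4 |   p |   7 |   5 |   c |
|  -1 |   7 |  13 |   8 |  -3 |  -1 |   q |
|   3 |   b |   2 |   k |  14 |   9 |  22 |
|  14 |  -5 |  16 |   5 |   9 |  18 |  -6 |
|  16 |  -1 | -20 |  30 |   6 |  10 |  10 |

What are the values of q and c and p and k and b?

Rows 1 and 2 both sum to 51, so that's the common total.
Row 4: -1 + 7 + 13 + 8 − 3 − 1 = 23, so its missing entry is 51 − 23 = 28.
Column 7: -8 − 9 + 28 + 22 − 6 + 10 = 37, so its missing entry is 51 − 37 = 14.
Row 3: -2 + 17 + 4 + 7 + 5 + 14 = 45, so its missing entry is 51 − 45 = 6.
Column 4: -5 + 9 + 6 + 8 + 5 + 30 = 53, so its missing entry is 51 − 53 = -2.
Row 5: 3 + 2 − 2 + 14 + 9 + 22 = 48, so its missing entry is 51 − 48 = 3.

q = 28, c = 14, p = 6, k = -2, b = 3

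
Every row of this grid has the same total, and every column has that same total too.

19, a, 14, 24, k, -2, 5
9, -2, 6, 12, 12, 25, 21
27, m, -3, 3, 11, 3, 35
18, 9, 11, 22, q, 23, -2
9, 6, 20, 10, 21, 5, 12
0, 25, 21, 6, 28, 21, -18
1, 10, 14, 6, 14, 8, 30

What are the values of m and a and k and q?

Rows 2 and 5 both sum to 83, so that's the common total.
Row 3: 27 − 3 + 3 + 11 + 3 + 35 = 76, so its missing entry is 83 − 76 = 7.
Column 2: -2 + 7 + 9 + 6 + 25 + 10 = 55, so its missing entry is 83 − 55 = 28.
Row 1: 19 + 28 + 14 + 24 − 2 + 5 = 88, so its missing entry is 83 − 88 = -5.
Row 4: 18 + 9 + 11 + 22 + 23 − 2 = 81, so its missing entry is 83 − 81 = 2.

m = 7, a = 28, k = -5, q = 2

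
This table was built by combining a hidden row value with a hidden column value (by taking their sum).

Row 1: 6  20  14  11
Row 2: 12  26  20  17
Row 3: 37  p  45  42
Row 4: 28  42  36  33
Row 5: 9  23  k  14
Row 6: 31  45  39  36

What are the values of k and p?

The difference between any two rows is the same in every column — this is an addition table with the headers hidden.
Row 5 minus row 1 is 9 − 6 = 3, so its entry in column 3 is 14 + 3 = 17.
Row 3 minus row 1 is 37 − 6 = 31, so its entry in column 2 is 20 + 31 = 51.

k = 17, p = 51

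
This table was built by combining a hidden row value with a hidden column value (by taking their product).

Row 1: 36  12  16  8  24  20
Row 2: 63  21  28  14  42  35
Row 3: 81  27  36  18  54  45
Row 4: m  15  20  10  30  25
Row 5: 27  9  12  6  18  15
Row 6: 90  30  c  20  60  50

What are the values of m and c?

m = 45, c = 40

Each row is a constant multiple of every other row — this is a multiplication table with the headers hidden.
Row 4 is 30/24 = 5/4 times row 1, so its entry in column 1 is 36 × 5/4 = 45.
Row 6 is 60/24 = 5/2 times row 1, so its entry in column 3 is 16 × 5/2 = 40.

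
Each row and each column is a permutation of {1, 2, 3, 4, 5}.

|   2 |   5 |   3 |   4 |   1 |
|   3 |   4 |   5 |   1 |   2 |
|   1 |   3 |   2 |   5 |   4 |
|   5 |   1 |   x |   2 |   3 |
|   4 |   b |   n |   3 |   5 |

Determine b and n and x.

b = 2, n = 1, x = 4

At (row 4, col 3): row 4 already has {1, 2, 3, 5}, so the value is 4.
At (row 5, col 2): column 2 already has {1, 3, 4, 5}, so the value is 2.
Cell (5,3): row 5 already has {2, 3, 4, 5} → 1.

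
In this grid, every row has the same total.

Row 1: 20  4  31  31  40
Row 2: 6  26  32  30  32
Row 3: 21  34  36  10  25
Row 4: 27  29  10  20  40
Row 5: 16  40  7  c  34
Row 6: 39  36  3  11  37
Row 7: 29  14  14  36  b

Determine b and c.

b = 33, c = 29

The complete rows each total 126.
Row 7 is missing 126 − 93 = 33 (since 29 + 14 + 14 + 36 = 93).
Row 5 is missing 126 − 97 = 29 (since 16 + 40 + 7 + 34 = 97).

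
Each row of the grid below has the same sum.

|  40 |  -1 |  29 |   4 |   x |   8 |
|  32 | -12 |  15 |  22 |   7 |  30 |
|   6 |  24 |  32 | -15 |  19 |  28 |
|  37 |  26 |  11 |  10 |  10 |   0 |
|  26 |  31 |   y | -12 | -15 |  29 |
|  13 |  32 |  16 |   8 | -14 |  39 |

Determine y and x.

Rows 2 and 6 both add up to 94, so every row sums to 94.
Row 5: 26 + 31 − 12 − 15 + 29 = 59, so the missing entry is 94 − 59 = 35.
Row 1: 40 − 1 + 29 + 4 + 8 = 80, so the missing entry is 94 − 80 = 14.

y = 35, x = 14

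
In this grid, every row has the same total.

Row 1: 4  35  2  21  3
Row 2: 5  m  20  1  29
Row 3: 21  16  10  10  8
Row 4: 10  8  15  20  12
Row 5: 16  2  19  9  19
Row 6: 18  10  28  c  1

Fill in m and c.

The complete rows each total 65.
Row 2 is missing 65 − 55 = 10 (since 5 + 20 + 1 + 29 = 55).
Row 6 is missing 65 − 57 = 8 (since 18 + 10 + 28 + 1 = 57).

m = 10, c = 8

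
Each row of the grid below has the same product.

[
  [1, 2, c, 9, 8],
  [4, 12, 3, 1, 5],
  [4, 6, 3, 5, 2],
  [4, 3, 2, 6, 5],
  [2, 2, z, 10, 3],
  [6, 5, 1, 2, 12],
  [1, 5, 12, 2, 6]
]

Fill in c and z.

c = 5, z = 6

Rows 2 and 3 each multiply to 720, so every row has product 720.
Row 1: 1×2×9×8 = 144, so the missing entry is 720 ÷ 144 = 5.
Row 5: 2×2×10×3 = 120, so the missing entry is 720 ÷ 120 = 6.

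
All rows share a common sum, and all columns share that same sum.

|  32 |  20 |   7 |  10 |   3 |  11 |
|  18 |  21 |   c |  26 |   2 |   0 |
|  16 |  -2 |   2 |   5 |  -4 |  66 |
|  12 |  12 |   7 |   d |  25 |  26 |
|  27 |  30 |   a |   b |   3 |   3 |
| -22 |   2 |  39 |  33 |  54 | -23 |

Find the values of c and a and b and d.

Rows 1 and 3 both sum to 83, so that's the common total.
Row 2 has 18 + 21 + 26 + 2 + 0 = 67; the blank must be 83 − 67 = 16.
Row 4 has 12 + 12 + 7 + 25 + 26 = 82; the blank must be 83 − 82 = 1.
Column 3 has 7 + 16 + 2 + 7 + 39 = 71; the blank must be 83 − 71 = 12.
Row 5 has 27 + 30 + 12 + 3 + 3 = 75; the blank must be 83 − 75 = 8.

c = 16, a = 12, b = 8, d = 1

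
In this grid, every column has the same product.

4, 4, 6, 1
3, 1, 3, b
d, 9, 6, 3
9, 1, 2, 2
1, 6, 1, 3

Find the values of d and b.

Columns 2 and 3 each multiply to 216, so every column has product 216.
Column 1: 4×3×9×1 = 108, so the missing entry is 216 ÷ 108 = 2.
Column 4: 1×3×2×3 = 18, so the missing entry is 216 ÷ 18 = 12.

d = 2, b = 12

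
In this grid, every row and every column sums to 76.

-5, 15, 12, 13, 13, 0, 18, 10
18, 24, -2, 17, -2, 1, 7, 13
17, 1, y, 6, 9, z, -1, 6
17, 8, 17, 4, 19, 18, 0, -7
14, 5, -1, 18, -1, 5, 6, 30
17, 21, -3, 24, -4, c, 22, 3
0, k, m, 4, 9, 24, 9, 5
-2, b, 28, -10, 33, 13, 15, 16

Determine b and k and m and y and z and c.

b = -17, k = 19, m = 6, y = 19, z = 19, c = -4

Row 6: 17 + 21 − 3 + 24 − 4 + 22 + 3 = 80, so its missing entry is 76 − 80 = -4.
Row 8: -2 + 28 − 10 + 33 + 13 + 15 + 16 = 93, so its missing entry is 76 − 93 = -17.
Column 2: 15 + 24 + 1 + 8 + 5 + 21 − 17 = 57, so its missing entry is 76 − 57 = 19.
Row 7: 0 + 19 + 4 + 9 + 24 + 9 + 5 = 70, so its missing entry is 76 − 70 = 6.
Column 3: 12 − 2 + 17 − 1 − 3 + 6 + 28 = 57, so its missing entry is 76 − 57 = 19.
Row 3: 17 + 1 + 19 + 6 + 9 − 1 + 6 = 57, so its missing entry is 76 − 57 = 19.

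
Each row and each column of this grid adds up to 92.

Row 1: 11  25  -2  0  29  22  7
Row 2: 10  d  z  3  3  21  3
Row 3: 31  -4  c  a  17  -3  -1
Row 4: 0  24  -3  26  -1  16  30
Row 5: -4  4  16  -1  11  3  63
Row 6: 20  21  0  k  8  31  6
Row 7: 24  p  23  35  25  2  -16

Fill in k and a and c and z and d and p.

Row 7: 24 + 23 + 35 + 25 + 2 − 16 = 93, so its missing entry is 92 − 93 = -1.
Column 2: 25 − 4 + 24 + 4 + 21 − 1 = 69, so its missing entry is 92 − 69 = 23.
Row 2: 10 + 23 + 3 + 3 + 21 + 3 = 63, so its missing entry is 92 − 63 = 29.
Column 3: -2 + 29 − 3 + 16 + 0 + 23 = 63, so its missing entry is 92 − 63 = 29.
Row 3: 31 − 4 + 29 + 17 − 3 − 1 = 69, so its missing entry is 92 − 69 = 23.
Row 6: 20 + 21 + 0 + 8 + 31 + 6 = 86, so its missing entry is 92 − 86 = 6.

k = 6, a = 23, c = 29, z = 29, d = 23, p = -1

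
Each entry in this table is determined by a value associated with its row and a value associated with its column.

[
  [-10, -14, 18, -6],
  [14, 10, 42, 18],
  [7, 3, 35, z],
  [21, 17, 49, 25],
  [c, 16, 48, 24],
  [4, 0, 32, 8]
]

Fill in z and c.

z = 11, c = 20

The difference between any two rows is the same in every column — this is an addition table with the headers hidden.
Row 3 minus row 1 is 3 − (-14) = 17, so its entry in column 4 is -6 + 17 = 11.
Row 5 minus row 1 is 16 − (-14) = 30, so its entry in column 1 is -10 + 30 = 20.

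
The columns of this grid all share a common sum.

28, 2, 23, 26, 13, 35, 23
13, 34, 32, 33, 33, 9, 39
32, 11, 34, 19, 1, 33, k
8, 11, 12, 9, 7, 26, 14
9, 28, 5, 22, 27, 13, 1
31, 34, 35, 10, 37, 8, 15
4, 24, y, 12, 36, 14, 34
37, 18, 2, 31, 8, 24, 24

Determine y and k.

Column 1 sums to 162 and so does column 6; that's the common total.
In column 3 the known cells total 143, leaving 162 − 143 = 19.
In column 7 the known cells total 150, leaving 162 − 150 = 12.

y = 19, k = 12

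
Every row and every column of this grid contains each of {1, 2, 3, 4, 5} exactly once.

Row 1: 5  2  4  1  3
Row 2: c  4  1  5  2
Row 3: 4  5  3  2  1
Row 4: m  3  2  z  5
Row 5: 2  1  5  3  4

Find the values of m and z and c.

Cell (2,1): row 2 already has {1, 2, 4, 5} → 3.
At (row 4, col 4): column 4 already has {1, 2, 3, 5}, so the value is 4.
For row 4, column 1: row 4 already has {2, 3, 4, 5}; that leaves 1.

m = 1, z = 4, c = 3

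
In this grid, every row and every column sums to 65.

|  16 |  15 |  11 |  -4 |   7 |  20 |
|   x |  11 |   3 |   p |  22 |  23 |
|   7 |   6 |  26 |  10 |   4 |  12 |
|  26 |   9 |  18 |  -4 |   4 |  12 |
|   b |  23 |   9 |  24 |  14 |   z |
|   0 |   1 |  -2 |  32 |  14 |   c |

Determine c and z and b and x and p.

Row 6: 0 + 1 − 2 + 32 + 14 = 45, so its missing entry is 65 − 45 = 20.
Column 6: 20 + 23 + 12 + 12 + 20 = 87, so its missing entry is 65 − 87 = -22.
Row 5: 23 + 9 + 24 + 14 − 22 = 48, so its missing entry is 65 − 48 = 17.
Column 1: 16 + 7 + 26 + 17 + 0 = 66, so its missing entry is 65 − 66 = -1.
Row 2: -1 + 11 + 3 + 22 + 23 = 58, so its missing entry is 65 − 58 = 7.

c = 20, z = -22, b = 17, x = -1, p = 7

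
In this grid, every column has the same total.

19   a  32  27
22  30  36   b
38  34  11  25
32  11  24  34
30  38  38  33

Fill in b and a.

Column 1 sums to 141 and so does column 3; that's the common total.
In column 4 the known cells total 119, leaving 141 − 119 = 22.
In column 2 the known cells total 113, leaving 141 − 113 = 28.

b = 22, a = 28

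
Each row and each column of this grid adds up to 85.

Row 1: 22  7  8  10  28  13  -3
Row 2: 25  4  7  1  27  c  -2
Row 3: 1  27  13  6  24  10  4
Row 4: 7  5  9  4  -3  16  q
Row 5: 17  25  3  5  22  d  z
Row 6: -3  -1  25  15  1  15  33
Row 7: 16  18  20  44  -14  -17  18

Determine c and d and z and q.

c = 23, d = 25, z = -12, q = 47

Row 4 has 7 + 5 + 9 + 4 − 3 + 16 = 38; the blank must be 85 − 38 = 47.
Column 7 has -3 − 2 + 4 + 47 + 33 + 18 = 97; the blank must be 85 − 97 = -12.
Row 5 has 17 + 25 + 3 + 5 + 22 − 12 = 60; the blank must be 85 − 60 = 25.
Row 2 has 25 + 4 + 7 + 1 + 27 − 2 = 62; the blank must be 85 − 62 = 23.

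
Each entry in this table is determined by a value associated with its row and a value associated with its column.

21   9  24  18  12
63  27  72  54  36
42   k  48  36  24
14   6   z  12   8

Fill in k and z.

Each row is a constant multiple of every other row — this is a multiplication table with the headers hidden.
Row 3 is 36/18 = 2/1 times row 1, so its entry in column 2 is 9 × 2/1 = 18.
Row 4 is 12/18 = 2/3 times row 1, so its entry in column 3 is 24 × 2/3 = 16.

k = 18, z = 16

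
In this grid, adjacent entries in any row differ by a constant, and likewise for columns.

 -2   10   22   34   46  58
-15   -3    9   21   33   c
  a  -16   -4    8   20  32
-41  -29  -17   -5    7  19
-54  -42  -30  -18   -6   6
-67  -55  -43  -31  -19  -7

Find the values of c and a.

Along each row the entries change by 12 per step; down each column they change by -13.
Row 2: from -15 at column 1, stepping by 12 to column 6 gives 45.
Row 3: from -16 at column 2, stepping by 12 to column 1 gives -28.

c = 45, a = -28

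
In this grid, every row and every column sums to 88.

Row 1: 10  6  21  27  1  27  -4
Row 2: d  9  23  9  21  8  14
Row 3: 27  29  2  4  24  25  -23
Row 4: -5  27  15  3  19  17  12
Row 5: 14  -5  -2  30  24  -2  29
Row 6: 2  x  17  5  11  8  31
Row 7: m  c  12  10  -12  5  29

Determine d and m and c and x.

The known cells in row 2 total 84, leaving 88 − 84 = 4 for the blank.
The known cells in row 6 total 74, leaving 88 − 74 = 14 for the blank.
The known cells in column 2 total 80, leaving 88 − 80 = 8 for the blank.
The known cells in row 7 total 52, leaving 88 − 52 = 36 for the blank.

d = 4, m = 36, c = 8, x = 14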